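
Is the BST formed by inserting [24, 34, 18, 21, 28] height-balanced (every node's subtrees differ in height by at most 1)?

Tree (level-order array): [24, 18, 34, None, 21, 28]
Definition: a tree is height-balanced if, at every node, |h(left) - h(right)| <= 1 (empty subtree has height -1).
Bottom-up per-node check:
  node 21: h_left=-1, h_right=-1, diff=0 [OK], height=0
  node 18: h_left=-1, h_right=0, diff=1 [OK], height=1
  node 28: h_left=-1, h_right=-1, diff=0 [OK], height=0
  node 34: h_left=0, h_right=-1, diff=1 [OK], height=1
  node 24: h_left=1, h_right=1, diff=0 [OK], height=2
All nodes satisfy the balance condition.
Result: Balanced


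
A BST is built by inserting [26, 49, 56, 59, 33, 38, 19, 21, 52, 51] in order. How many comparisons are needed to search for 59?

Search path for 59: 26 -> 49 -> 56 -> 59
Found: True
Comparisons: 4


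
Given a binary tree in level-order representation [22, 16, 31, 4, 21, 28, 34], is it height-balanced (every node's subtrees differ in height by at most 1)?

Tree (level-order array): [22, 16, 31, 4, 21, 28, 34]
Definition: a tree is height-balanced if, at every node, |h(left) - h(right)| <= 1 (empty subtree has height -1).
Bottom-up per-node check:
  node 4: h_left=-1, h_right=-1, diff=0 [OK], height=0
  node 21: h_left=-1, h_right=-1, diff=0 [OK], height=0
  node 16: h_left=0, h_right=0, diff=0 [OK], height=1
  node 28: h_left=-1, h_right=-1, diff=0 [OK], height=0
  node 34: h_left=-1, h_right=-1, diff=0 [OK], height=0
  node 31: h_left=0, h_right=0, diff=0 [OK], height=1
  node 22: h_left=1, h_right=1, diff=0 [OK], height=2
All nodes satisfy the balance condition.
Result: Balanced


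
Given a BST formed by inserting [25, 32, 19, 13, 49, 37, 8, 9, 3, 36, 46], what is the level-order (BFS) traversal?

Tree insertion order: [25, 32, 19, 13, 49, 37, 8, 9, 3, 36, 46]
Tree (level-order array): [25, 19, 32, 13, None, None, 49, 8, None, 37, None, 3, 9, 36, 46]
BFS from the root, enqueuing left then right child of each popped node:
  queue [25] -> pop 25, enqueue [19, 32], visited so far: [25]
  queue [19, 32] -> pop 19, enqueue [13], visited so far: [25, 19]
  queue [32, 13] -> pop 32, enqueue [49], visited so far: [25, 19, 32]
  queue [13, 49] -> pop 13, enqueue [8], visited so far: [25, 19, 32, 13]
  queue [49, 8] -> pop 49, enqueue [37], visited so far: [25, 19, 32, 13, 49]
  queue [8, 37] -> pop 8, enqueue [3, 9], visited so far: [25, 19, 32, 13, 49, 8]
  queue [37, 3, 9] -> pop 37, enqueue [36, 46], visited so far: [25, 19, 32, 13, 49, 8, 37]
  queue [3, 9, 36, 46] -> pop 3, enqueue [none], visited so far: [25, 19, 32, 13, 49, 8, 37, 3]
  queue [9, 36, 46] -> pop 9, enqueue [none], visited so far: [25, 19, 32, 13, 49, 8, 37, 3, 9]
  queue [36, 46] -> pop 36, enqueue [none], visited so far: [25, 19, 32, 13, 49, 8, 37, 3, 9, 36]
  queue [46] -> pop 46, enqueue [none], visited so far: [25, 19, 32, 13, 49, 8, 37, 3, 9, 36, 46]
Result: [25, 19, 32, 13, 49, 8, 37, 3, 9, 36, 46]


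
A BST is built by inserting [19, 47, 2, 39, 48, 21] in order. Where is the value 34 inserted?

Starting tree (level order): [19, 2, 47, None, None, 39, 48, 21]
Insertion path: 19 -> 47 -> 39 -> 21
Result: insert 34 as right child of 21
Final tree (level order): [19, 2, 47, None, None, 39, 48, 21, None, None, None, None, 34]


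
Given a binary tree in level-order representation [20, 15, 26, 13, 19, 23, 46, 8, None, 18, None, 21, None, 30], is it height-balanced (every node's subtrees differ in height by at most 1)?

Tree (level-order array): [20, 15, 26, 13, 19, 23, 46, 8, None, 18, None, 21, None, 30]
Definition: a tree is height-balanced if, at every node, |h(left) - h(right)| <= 1 (empty subtree has height -1).
Bottom-up per-node check:
  node 8: h_left=-1, h_right=-1, diff=0 [OK], height=0
  node 13: h_left=0, h_right=-1, diff=1 [OK], height=1
  node 18: h_left=-1, h_right=-1, diff=0 [OK], height=0
  node 19: h_left=0, h_right=-1, diff=1 [OK], height=1
  node 15: h_left=1, h_right=1, diff=0 [OK], height=2
  node 21: h_left=-1, h_right=-1, diff=0 [OK], height=0
  node 23: h_left=0, h_right=-1, diff=1 [OK], height=1
  node 30: h_left=-1, h_right=-1, diff=0 [OK], height=0
  node 46: h_left=0, h_right=-1, diff=1 [OK], height=1
  node 26: h_left=1, h_right=1, diff=0 [OK], height=2
  node 20: h_left=2, h_right=2, diff=0 [OK], height=3
All nodes satisfy the balance condition.
Result: Balanced


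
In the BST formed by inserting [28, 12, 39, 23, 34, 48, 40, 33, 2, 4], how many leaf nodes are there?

Tree built from: [28, 12, 39, 23, 34, 48, 40, 33, 2, 4]
Tree (level-order array): [28, 12, 39, 2, 23, 34, 48, None, 4, None, None, 33, None, 40]
Rule: A leaf has 0 children.
Per-node child counts:
  node 28: 2 child(ren)
  node 12: 2 child(ren)
  node 2: 1 child(ren)
  node 4: 0 child(ren)
  node 23: 0 child(ren)
  node 39: 2 child(ren)
  node 34: 1 child(ren)
  node 33: 0 child(ren)
  node 48: 1 child(ren)
  node 40: 0 child(ren)
Matching nodes: [4, 23, 33, 40]
Count of leaf nodes: 4


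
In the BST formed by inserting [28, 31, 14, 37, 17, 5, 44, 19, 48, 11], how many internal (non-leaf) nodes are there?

Tree built from: [28, 31, 14, 37, 17, 5, 44, 19, 48, 11]
Tree (level-order array): [28, 14, 31, 5, 17, None, 37, None, 11, None, 19, None, 44, None, None, None, None, None, 48]
Rule: An internal node has at least one child.
Per-node child counts:
  node 28: 2 child(ren)
  node 14: 2 child(ren)
  node 5: 1 child(ren)
  node 11: 0 child(ren)
  node 17: 1 child(ren)
  node 19: 0 child(ren)
  node 31: 1 child(ren)
  node 37: 1 child(ren)
  node 44: 1 child(ren)
  node 48: 0 child(ren)
Matching nodes: [28, 14, 5, 17, 31, 37, 44]
Count of internal (non-leaf) nodes: 7


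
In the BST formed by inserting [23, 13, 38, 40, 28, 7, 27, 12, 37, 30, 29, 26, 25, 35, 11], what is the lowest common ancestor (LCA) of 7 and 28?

Tree insertion order: [23, 13, 38, 40, 28, 7, 27, 12, 37, 30, 29, 26, 25, 35, 11]
Tree (level-order array): [23, 13, 38, 7, None, 28, 40, None, 12, 27, 37, None, None, 11, None, 26, None, 30, None, None, None, 25, None, 29, 35]
In a BST, the LCA of p=7, q=28 is the first node v on the
root-to-leaf path with p <= v <= q (go left if both < v, right if both > v).
Walk from root:
  at 23: 7 <= 23 <= 28, this is the LCA
LCA = 23


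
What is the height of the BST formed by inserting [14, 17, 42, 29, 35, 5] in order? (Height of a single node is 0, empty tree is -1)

Insertion order: [14, 17, 42, 29, 35, 5]
Tree (level-order array): [14, 5, 17, None, None, None, 42, 29, None, None, 35]
Compute height bottom-up (empty subtree = -1):
  height(5) = 1 + max(-1, -1) = 0
  height(35) = 1 + max(-1, -1) = 0
  height(29) = 1 + max(-1, 0) = 1
  height(42) = 1 + max(1, -1) = 2
  height(17) = 1 + max(-1, 2) = 3
  height(14) = 1 + max(0, 3) = 4
Height = 4


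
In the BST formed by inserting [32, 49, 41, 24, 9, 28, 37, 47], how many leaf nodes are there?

Tree built from: [32, 49, 41, 24, 9, 28, 37, 47]
Tree (level-order array): [32, 24, 49, 9, 28, 41, None, None, None, None, None, 37, 47]
Rule: A leaf has 0 children.
Per-node child counts:
  node 32: 2 child(ren)
  node 24: 2 child(ren)
  node 9: 0 child(ren)
  node 28: 0 child(ren)
  node 49: 1 child(ren)
  node 41: 2 child(ren)
  node 37: 0 child(ren)
  node 47: 0 child(ren)
Matching nodes: [9, 28, 37, 47]
Count of leaf nodes: 4


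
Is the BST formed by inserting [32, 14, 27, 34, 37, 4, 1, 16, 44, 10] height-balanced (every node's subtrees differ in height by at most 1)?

Tree (level-order array): [32, 14, 34, 4, 27, None, 37, 1, 10, 16, None, None, 44]
Definition: a tree is height-balanced if, at every node, |h(left) - h(right)| <= 1 (empty subtree has height -1).
Bottom-up per-node check:
  node 1: h_left=-1, h_right=-1, diff=0 [OK], height=0
  node 10: h_left=-1, h_right=-1, diff=0 [OK], height=0
  node 4: h_left=0, h_right=0, diff=0 [OK], height=1
  node 16: h_left=-1, h_right=-1, diff=0 [OK], height=0
  node 27: h_left=0, h_right=-1, diff=1 [OK], height=1
  node 14: h_left=1, h_right=1, diff=0 [OK], height=2
  node 44: h_left=-1, h_right=-1, diff=0 [OK], height=0
  node 37: h_left=-1, h_right=0, diff=1 [OK], height=1
  node 34: h_left=-1, h_right=1, diff=2 [FAIL (|-1-1|=2 > 1)], height=2
  node 32: h_left=2, h_right=2, diff=0 [OK], height=3
Node 34 violates the condition: |-1 - 1| = 2 > 1.
Result: Not balanced


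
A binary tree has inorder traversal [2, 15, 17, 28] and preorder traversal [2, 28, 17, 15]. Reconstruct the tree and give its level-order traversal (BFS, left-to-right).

Inorder:  [2, 15, 17, 28]
Preorder: [2, 28, 17, 15]
Algorithm: preorder visits root first, so consume preorder in order;
for each root, split the current inorder slice at that value into
left-subtree inorder and right-subtree inorder, then recurse.
Recursive splits:
  root=2; inorder splits into left=[], right=[15, 17, 28]
  root=28; inorder splits into left=[15, 17], right=[]
  root=17; inorder splits into left=[15], right=[]
  root=15; inorder splits into left=[], right=[]
Reconstructed level-order: [2, 28, 17, 15]


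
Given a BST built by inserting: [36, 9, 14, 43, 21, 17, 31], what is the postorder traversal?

Tree insertion order: [36, 9, 14, 43, 21, 17, 31]
Tree (level-order array): [36, 9, 43, None, 14, None, None, None, 21, 17, 31]
Postorder traversal: [17, 31, 21, 14, 9, 43, 36]


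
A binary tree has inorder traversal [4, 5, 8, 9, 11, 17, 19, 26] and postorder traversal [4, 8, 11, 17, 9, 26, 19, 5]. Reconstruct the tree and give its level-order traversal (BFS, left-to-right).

Inorder:   [4, 5, 8, 9, 11, 17, 19, 26]
Postorder: [4, 8, 11, 17, 9, 26, 19, 5]
Algorithm: postorder visits root last, so walk postorder right-to-left;
each value is the root of the current inorder slice — split it at that
value, recurse on the right subtree first, then the left.
Recursive splits:
  root=5; inorder splits into left=[4], right=[8, 9, 11, 17, 19, 26]
  root=19; inorder splits into left=[8, 9, 11, 17], right=[26]
  root=26; inorder splits into left=[], right=[]
  root=9; inorder splits into left=[8], right=[11, 17]
  root=17; inorder splits into left=[11], right=[]
  root=11; inorder splits into left=[], right=[]
  root=8; inorder splits into left=[], right=[]
  root=4; inorder splits into left=[], right=[]
Reconstructed level-order: [5, 4, 19, 9, 26, 8, 17, 11]


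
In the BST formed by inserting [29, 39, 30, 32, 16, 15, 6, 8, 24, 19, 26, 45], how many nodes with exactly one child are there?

Tree built from: [29, 39, 30, 32, 16, 15, 6, 8, 24, 19, 26, 45]
Tree (level-order array): [29, 16, 39, 15, 24, 30, 45, 6, None, 19, 26, None, 32, None, None, None, 8]
Rule: These are nodes with exactly 1 non-null child.
Per-node child counts:
  node 29: 2 child(ren)
  node 16: 2 child(ren)
  node 15: 1 child(ren)
  node 6: 1 child(ren)
  node 8: 0 child(ren)
  node 24: 2 child(ren)
  node 19: 0 child(ren)
  node 26: 0 child(ren)
  node 39: 2 child(ren)
  node 30: 1 child(ren)
  node 32: 0 child(ren)
  node 45: 0 child(ren)
Matching nodes: [15, 6, 30]
Count of nodes with exactly one child: 3


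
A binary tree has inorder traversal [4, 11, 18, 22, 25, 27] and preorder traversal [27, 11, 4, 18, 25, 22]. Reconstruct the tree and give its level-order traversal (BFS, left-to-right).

Inorder:  [4, 11, 18, 22, 25, 27]
Preorder: [27, 11, 4, 18, 25, 22]
Algorithm: preorder visits root first, so consume preorder in order;
for each root, split the current inorder slice at that value into
left-subtree inorder and right-subtree inorder, then recurse.
Recursive splits:
  root=27; inorder splits into left=[4, 11, 18, 22, 25], right=[]
  root=11; inorder splits into left=[4], right=[18, 22, 25]
  root=4; inorder splits into left=[], right=[]
  root=18; inorder splits into left=[], right=[22, 25]
  root=25; inorder splits into left=[22], right=[]
  root=22; inorder splits into left=[], right=[]
Reconstructed level-order: [27, 11, 4, 18, 25, 22]


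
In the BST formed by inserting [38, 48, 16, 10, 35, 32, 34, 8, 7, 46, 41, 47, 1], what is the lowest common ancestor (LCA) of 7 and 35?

Tree insertion order: [38, 48, 16, 10, 35, 32, 34, 8, 7, 46, 41, 47, 1]
Tree (level-order array): [38, 16, 48, 10, 35, 46, None, 8, None, 32, None, 41, 47, 7, None, None, 34, None, None, None, None, 1]
In a BST, the LCA of p=7, q=35 is the first node v on the
root-to-leaf path with p <= v <= q (go left if both < v, right if both > v).
Walk from root:
  at 38: both 7 and 35 < 38, go left
  at 16: 7 <= 16 <= 35, this is the LCA
LCA = 16


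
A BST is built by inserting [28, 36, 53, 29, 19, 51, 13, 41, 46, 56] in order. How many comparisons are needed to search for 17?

Search path for 17: 28 -> 19 -> 13
Found: False
Comparisons: 3


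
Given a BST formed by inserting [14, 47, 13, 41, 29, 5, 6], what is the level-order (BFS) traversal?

Tree insertion order: [14, 47, 13, 41, 29, 5, 6]
Tree (level-order array): [14, 13, 47, 5, None, 41, None, None, 6, 29]
BFS from the root, enqueuing left then right child of each popped node:
  queue [14] -> pop 14, enqueue [13, 47], visited so far: [14]
  queue [13, 47] -> pop 13, enqueue [5], visited so far: [14, 13]
  queue [47, 5] -> pop 47, enqueue [41], visited so far: [14, 13, 47]
  queue [5, 41] -> pop 5, enqueue [6], visited so far: [14, 13, 47, 5]
  queue [41, 6] -> pop 41, enqueue [29], visited so far: [14, 13, 47, 5, 41]
  queue [6, 29] -> pop 6, enqueue [none], visited so far: [14, 13, 47, 5, 41, 6]
  queue [29] -> pop 29, enqueue [none], visited so far: [14, 13, 47, 5, 41, 6, 29]
Result: [14, 13, 47, 5, 41, 6, 29]


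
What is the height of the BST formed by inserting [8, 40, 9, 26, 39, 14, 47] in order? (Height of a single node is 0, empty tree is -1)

Insertion order: [8, 40, 9, 26, 39, 14, 47]
Tree (level-order array): [8, None, 40, 9, 47, None, 26, None, None, 14, 39]
Compute height bottom-up (empty subtree = -1):
  height(14) = 1 + max(-1, -1) = 0
  height(39) = 1 + max(-1, -1) = 0
  height(26) = 1 + max(0, 0) = 1
  height(9) = 1 + max(-1, 1) = 2
  height(47) = 1 + max(-1, -1) = 0
  height(40) = 1 + max(2, 0) = 3
  height(8) = 1 + max(-1, 3) = 4
Height = 4


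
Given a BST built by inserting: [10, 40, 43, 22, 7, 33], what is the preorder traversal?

Tree insertion order: [10, 40, 43, 22, 7, 33]
Tree (level-order array): [10, 7, 40, None, None, 22, 43, None, 33]
Preorder traversal: [10, 7, 40, 22, 33, 43]


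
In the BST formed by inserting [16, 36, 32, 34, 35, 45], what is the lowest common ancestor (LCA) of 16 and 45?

Tree insertion order: [16, 36, 32, 34, 35, 45]
Tree (level-order array): [16, None, 36, 32, 45, None, 34, None, None, None, 35]
In a BST, the LCA of p=16, q=45 is the first node v on the
root-to-leaf path with p <= v <= q (go left if both < v, right if both > v).
Walk from root:
  at 16: 16 <= 16 <= 45, this is the LCA
LCA = 16


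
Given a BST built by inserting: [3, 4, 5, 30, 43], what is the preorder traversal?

Tree insertion order: [3, 4, 5, 30, 43]
Tree (level-order array): [3, None, 4, None, 5, None, 30, None, 43]
Preorder traversal: [3, 4, 5, 30, 43]


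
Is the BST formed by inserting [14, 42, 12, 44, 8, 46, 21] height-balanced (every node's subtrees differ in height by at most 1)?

Tree (level-order array): [14, 12, 42, 8, None, 21, 44, None, None, None, None, None, 46]
Definition: a tree is height-balanced if, at every node, |h(left) - h(right)| <= 1 (empty subtree has height -1).
Bottom-up per-node check:
  node 8: h_left=-1, h_right=-1, diff=0 [OK], height=0
  node 12: h_left=0, h_right=-1, diff=1 [OK], height=1
  node 21: h_left=-1, h_right=-1, diff=0 [OK], height=0
  node 46: h_left=-1, h_right=-1, diff=0 [OK], height=0
  node 44: h_left=-1, h_right=0, diff=1 [OK], height=1
  node 42: h_left=0, h_right=1, diff=1 [OK], height=2
  node 14: h_left=1, h_right=2, diff=1 [OK], height=3
All nodes satisfy the balance condition.
Result: Balanced


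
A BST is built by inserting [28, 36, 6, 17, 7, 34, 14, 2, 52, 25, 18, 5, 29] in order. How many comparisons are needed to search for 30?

Search path for 30: 28 -> 36 -> 34 -> 29
Found: False
Comparisons: 4


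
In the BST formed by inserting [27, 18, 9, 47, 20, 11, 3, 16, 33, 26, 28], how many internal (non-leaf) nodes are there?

Tree built from: [27, 18, 9, 47, 20, 11, 3, 16, 33, 26, 28]
Tree (level-order array): [27, 18, 47, 9, 20, 33, None, 3, 11, None, 26, 28, None, None, None, None, 16]
Rule: An internal node has at least one child.
Per-node child counts:
  node 27: 2 child(ren)
  node 18: 2 child(ren)
  node 9: 2 child(ren)
  node 3: 0 child(ren)
  node 11: 1 child(ren)
  node 16: 0 child(ren)
  node 20: 1 child(ren)
  node 26: 0 child(ren)
  node 47: 1 child(ren)
  node 33: 1 child(ren)
  node 28: 0 child(ren)
Matching nodes: [27, 18, 9, 11, 20, 47, 33]
Count of internal (non-leaf) nodes: 7


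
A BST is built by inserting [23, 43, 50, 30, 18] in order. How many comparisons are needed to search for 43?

Search path for 43: 23 -> 43
Found: True
Comparisons: 2


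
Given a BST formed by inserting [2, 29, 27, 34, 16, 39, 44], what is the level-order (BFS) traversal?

Tree insertion order: [2, 29, 27, 34, 16, 39, 44]
Tree (level-order array): [2, None, 29, 27, 34, 16, None, None, 39, None, None, None, 44]
BFS from the root, enqueuing left then right child of each popped node:
  queue [2] -> pop 2, enqueue [29], visited so far: [2]
  queue [29] -> pop 29, enqueue [27, 34], visited so far: [2, 29]
  queue [27, 34] -> pop 27, enqueue [16], visited so far: [2, 29, 27]
  queue [34, 16] -> pop 34, enqueue [39], visited so far: [2, 29, 27, 34]
  queue [16, 39] -> pop 16, enqueue [none], visited so far: [2, 29, 27, 34, 16]
  queue [39] -> pop 39, enqueue [44], visited so far: [2, 29, 27, 34, 16, 39]
  queue [44] -> pop 44, enqueue [none], visited so far: [2, 29, 27, 34, 16, 39, 44]
Result: [2, 29, 27, 34, 16, 39, 44]


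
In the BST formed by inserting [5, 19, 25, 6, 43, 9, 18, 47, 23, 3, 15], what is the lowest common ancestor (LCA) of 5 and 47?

Tree insertion order: [5, 19, 25, 6, 43, 9, 18, 47, 23, 3, 15]
Tree (level-order array): [5, 3, 19, None, None, 6, 25, None, 9, 23, 43, None, 18, None, None, None, 47, 15]
In a BST, the LCA of p=5, q=47 is the first node v on the
root-to-leaf path with p <= v <= q (go left if both < v, right if both > v).
Walk from root:
  at 5: 5 <= 5 <= 47, this is the LCA
LCA = 5


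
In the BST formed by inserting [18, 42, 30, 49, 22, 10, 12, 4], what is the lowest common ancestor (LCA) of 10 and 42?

Tree insertion order: [18, 42, 30, 49, 22, 10, 12, 4]
Tree (level-order array): [18, 10, 42, 4, 12, 30, 49, None, None, None, None, 22]
In a BST, the LCA of p=10, q=42 is the first node v on the
root-to-leaf path with p <= v <= q (go left if both < v, right if both > v).
Walk from root:
  at 18: 10 <= 18 <= 42, this is the LCA
LCA = 18


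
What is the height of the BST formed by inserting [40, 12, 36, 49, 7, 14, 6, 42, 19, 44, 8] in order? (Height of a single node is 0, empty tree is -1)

Insertion order: [40, 12, 36, 49, 7, 14, 6, 42, 19, 44, 8]
Tree (level-order array): [40, 12, 49, 7, 36, 42, None, 6, 8, 14, None, None, 44, None, None, None, None, None, 19]
Compute height bottom-up (empty subtree = -1):
  height(6) = 1 + max(-1, -1) = 0
  height(8) = 1 + max(-1, -1) = 0
  height(7) = 1 + max(0, 0) = 1
  height(19) = 1 + max(-1, -1) = 0
  height(14) = 1 + max(-1, 0) = 1
  height(36) = 1 + max(1, -1) = 2
  height(12) = 1 + max(1, 2) = 3
  height(44) = 1 + max(-1, -1) = 0
  height(42) = 1 + max(-1, 0) = 1
  height(49) = 1 + max(1, -1) = 2
  height(40) = 1 + max(3, 2) = 4
Height = 4


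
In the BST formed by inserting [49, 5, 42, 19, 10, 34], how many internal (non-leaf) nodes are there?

Tree built from: [49, 5, 42, 19, 10, 34]
Tree (level-order array): [49, 5, None, None, 42, 19, None, 10, 34]
Rule: An internal node has at least one child.
Per-node child counts:
  node 49: 1 child(ren)
  node 5: 1 child(ren)
  node 42: 1 child(ren)
  node 19: 2 child(ren)
  node 10: 0 child(ren)
  node 34: 0 child(ren)
Matching nodes: [49, 5, 42, 19]
Count of internal (non-leaf) nodes: 4


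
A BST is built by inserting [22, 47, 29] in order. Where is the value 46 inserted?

Starting tree (level order): [22, None, 47, 29]
Insertion path: 22 -> 47 -> 29
Result: insert 46 as right child of 29
Final tree (level order): [22, None, 47, 29, None, None, 46]


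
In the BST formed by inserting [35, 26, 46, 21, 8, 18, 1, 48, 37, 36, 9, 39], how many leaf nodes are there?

Tree built from: [35, 26, 46, 21, 8, 18, 1, 48, 37, 36, 9, 39]
Tree (level-order array): [35, 26, 46, 21, None, 37, 48, 8, None, 36, 39, None, None, 1, 18, None, None, None, None, None, None, 9]
Rule: A leaf has 0 children.
Per-node child counts:
  node 35: 2 child(ren)
  node 26: 1 child(ren)
  node 21: 1 child(ren)
  node 8: 2 child(ren)
  node 1: 0 child(ren)
  node 18: 1 child(ren)
  node 9: 0 child(ren)
  node 46: 2 child(ren)
  node 37: 2 child(ren)
  node 36: 0 child(ren)
  node 39: 0 child(ren)
  node 48: 0 child(ren)
Matching nodes: [1, 9, 36, 39, 48]
Count of leaf nodes: 5


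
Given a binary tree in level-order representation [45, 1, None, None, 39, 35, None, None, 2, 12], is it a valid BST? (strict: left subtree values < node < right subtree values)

Level-order array: [45, 1, None, None, 39, 35, None, None, 2, 12]
Validate using subtree bounds (lo, hi): at each node, require lo < value < hi,
then recurse left with hi=value and right with lo=value.
Preorder trace (stopping at first violation):
  at node 45 with bounds (-inf, +inf): OK
  at node 1 with bounds (-inf, 45): OK
  at node 39 with bounds (1, 45): OK
  at node 35 with bounds (1, 39): OK
  at node 2 with bounds (35, 39): VIOLATION
Node 2 violates its bound: not (35 < 2 < 39).
Result: Not a valid BST


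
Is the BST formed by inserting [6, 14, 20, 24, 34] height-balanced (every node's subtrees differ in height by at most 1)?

Tree (level-order array): [6, None, 14, None, 20, None, 24, None, 34]
Definition: a tree is height-balanced if, at every node, |h(left) - h(right)| <= 1 (empty subtree has height -1).
Bottom-up per-node check:
  node 34: h_left=-1, h_right=-1, diff=0 [OK], height=0
  node 24: h_left=-1, h_right=0, diff=1 [OK], height=1
  node 20: h_left=-1, h_right=1, diff=2 [FAIL (|-1-1|=2 > 1)], height=2
  node 14: h_left=-1, h_right=2, diff=3 [FAIL (|-1-2|=3 > 1)], height=3
  node 6: h_left=-1, h_right=3, diff=4 [FAIL (|-1-3|=4 > 1)], height=4
Node 20 violates the condition: |-1 - 1| = 2 > 1.
Result: Not balanced


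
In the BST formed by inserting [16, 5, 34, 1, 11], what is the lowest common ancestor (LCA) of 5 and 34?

Tree insertion order: [16, 5, 34, 1, 11]
Tree (level-order array): [16, 5, 34, 1, 11]
In a BST, the LCA of p=5, q=34 is the first node v on the
root-to-leaf path with p <= v <= q (go left if both < v, right if both > v).
Walk from root:
  at 16: 5 <= 16 <= 34, this is the LCA
LCA = 16


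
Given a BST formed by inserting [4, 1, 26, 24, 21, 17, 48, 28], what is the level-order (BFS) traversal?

Tree insertion order: [4, 1, 26, 24, 21, 17, 48, 28]
Tree (level-order array): [4, 1, 26, None, None, 24, 48, 21, None, 28, None, 17]
BFS from the root, enqueuing left then right child of each popped node:
  queue [4] -> pop 4, enqueue [1, 26], visited so far: [4]
  queue [1, 26] -> pop 1, enqueue [none], visited so far: [4, 1]
  queue [26] -> pop 26, enqueue [24, 48], visited so far: [4, 1, 26]
  queue [24, 48] -> pop 24, enqueue [21], visited so far: [4, 1, 26, 24]
  queue [48, 21] -> pop 48, enqueue [28], visited so far: [4, 1, 26, 24, 48]
  queue [21, 28] -> pop 21, enqueue [17], visited so far: [4, 1, 26, 24, 48, 21]
  queue [28, 17] -> pop 28, enqueue [none], visited so far: [4, 1, 26, 24, 48, 21, 28]
  queue [17] -> pop 17, enqueue [none], visited so far: [4, 1, 26, 24, 48, 21, 28, 17]
Result: [4, 1, 26, 24, 48, 21, 28, 17]


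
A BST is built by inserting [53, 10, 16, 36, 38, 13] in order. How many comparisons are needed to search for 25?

Search path for 25: 53 -> 10 -> 16 -> 36
Found: False
Comparisons: 4


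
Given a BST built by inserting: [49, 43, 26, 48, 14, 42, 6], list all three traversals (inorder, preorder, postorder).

Tree insertion order: [49, 43, 26, 48, 14, 42, 6]
Tree (level-order array): [49, 43, None, 26, 48, 14, 42, None, None, 6]
Inorder (L, root, R): [6, 14, 26, 42, 43, 48, 49]
Preorder (root, L, R): [49, 43, 26, 14, 6, 42, 48]
Postorder (L, R, root): [6, 14, 42, 26, 48, 43, 49]


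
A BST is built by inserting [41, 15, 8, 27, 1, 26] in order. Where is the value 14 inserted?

Starting tree (level order): [41, 15, None, 8, 27, 1, None, 26]
Insertion path: 41 -> 15 -> 8
Result: insert 14 as right child of 8
Final tree (level order): [41, 15, None, 8, 27, 1, 14, 26]


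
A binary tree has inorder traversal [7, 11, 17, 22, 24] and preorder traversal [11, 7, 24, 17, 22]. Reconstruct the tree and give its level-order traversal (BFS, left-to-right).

Inorder:  [7, 11, 17, 22, 24]
Preorder: [11, 7, 24, 17, 22]
Algorithm: preorder visits root first, so consume preorder in order;
for each root, split the current inorder slice at that value into
left-subtree inorder and right-subtree inorder, then recurse.
Recursive splits:
  root=11; inorder splits into left=[7], right=[17, 22, 24]
  root=7; inorder splits into left=[], right=[]
  root=24; inorder splits into left=[17, 22], right=[]
  root=17; inorder splits into left=[], right=[22]
  root=22; inorder splits into left=[], right=[]
Reconstructed level-order: [11, 7, 24, 17, 22]


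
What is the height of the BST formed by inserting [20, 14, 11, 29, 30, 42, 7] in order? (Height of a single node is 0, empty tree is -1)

Insertion order: [20, 14, 11, 29, 30, 42, 7]
Tree (level-order array): [20, 14, 29, 11, None, None, 30, 7, None, None, 42]
Compute height bottom-up (empty subtree = -1):
  height(7) = 1 + max(-1, -1) = 0
  height(11) = 1 + max(0, -1) = 1
  height(14) = 1 + max(1, -1) = 2
  height(42) = 1 + max(-1, -1) = 0
  height(30) = 1 + max(-1, 0) = 1
  height(29) = 1 + max(-1, 1) = 2
  height(20) = 1 + max(2, 2) = 3
Height = 3


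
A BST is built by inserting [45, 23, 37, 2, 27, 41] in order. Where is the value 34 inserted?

Starting tree (level order): [45, 23, None, 2, 37, None, None, 27, 41]
Insertion path: 45 -> 23 -> 37 -> 27
Result: insert 34 as right child of 27
Final tree (level order): [45, 23, None, 2, 37, None, None, 27, 41, None, 34]


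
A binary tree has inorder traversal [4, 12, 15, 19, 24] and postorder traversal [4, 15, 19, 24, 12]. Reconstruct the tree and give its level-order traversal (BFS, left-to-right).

Inorder:   [4, 12, 15, 19, 24]
Postorder: [4, 15, 19, 24, 12]
Algorithm: postorder visits root last, so walk postorder right-to-left;
each value is the root of the current inorder slice — split it at that
value, recurse on the right subtree first, then the left.
Recursive splits:
  root=12; inorder splits into left=[4], right=[15, 19, 24]
  root=24; inorder splits into left=[15, 19], right=[]
  root=19; inorder splits into left=[15], right=[]
  root=15; inorder splits into left=[], right=[]
  root=4; inorder splits into left=[], right=[]
Reconstructed level-order: [12, 4, 24, 19, 15]


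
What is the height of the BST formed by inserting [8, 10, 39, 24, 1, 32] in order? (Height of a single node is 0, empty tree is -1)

Insertion order: [8, 10, 39, 24, 1, 32]
Tree (level-order array): [8, 1, 10, None, None, None, 39, 24, None, None, 32]
Compute height bottom-up (empty subtree = -1):
  height(1) = 1 + max(-1, -1) = 0
  height(32) = 1 + max(-1, -1) = 0
  height(24) = 1 + max(-1, 0) = 1
  height(39) = 1 + max(1, -1) = 2
  height(10) = 1 + max(-1, 2) = 3
  height(8) = 1 + max(0, 3) = 4
Height = 4


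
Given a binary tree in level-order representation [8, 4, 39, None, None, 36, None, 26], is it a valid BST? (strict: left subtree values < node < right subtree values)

Level-order array: [8, 4, 39, None, None, 36, None, 26]
Validate using subtree bounds (lo, hi): at each node, require lo < value < hi,
then recurse left with hi=value and right with lo=value.
Preorder trace (stopping at first violation):
  at node 8 with bounds (-inf, +inf): OK
  at node 4 with bounds (-inf, 8): OK
  at node 39 with bounds (8, +inf): OK
  at node 36 with bounds (8, 39): OK
  at node 26 with bounds (8, 36): OK
No violation found at any node.
Result: Valid BST


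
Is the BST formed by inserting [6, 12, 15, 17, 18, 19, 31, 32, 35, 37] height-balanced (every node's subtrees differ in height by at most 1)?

Tree (level-order array): [6, None, 12, None, 15, None, 17, None, 18, None, 19, None, 31, None, 32, None, 35, None, 37]
Definition: a tree is height-balanced if, at every node, |h(left) - h(right)| <= 1 (empty subtree has height -1).
Bottom-up per-node check:
  node 37: h_left=-1, h_right=-1, diff=0 [OK], height=0
  node 35: h_left=-1, h_right=0, diff=1 [OK], height=1
  node 32: h_left=-1, h_right=1, diff=2 [FAIL (|-1-1|=2 > 1)], height=2
  node 31: h_left=-1, h_right=2, diff=3 [FAIL (|-1-2|=3 > 1)], height=3
  node 19: h_left=-1, h_right=3, diff=4 [FAIL (|-1-3|=4 > 1)], height=4
  node 18: h_left=-1, h_right=4, diff=5 [FAIL (|-1-4|=5 > 1)], height=5
  node 17: h_left=-1, h_right=5, diff=6 [FAIL (|-1-5|=6 > 1)], height=6
  node 15: h_left=-1, h_right=6, diff=7 [FAIL (|-1-6|=7 > 1)], height=7
  node 12: h_left=-1, h_right=7, diff=8 [FAIL (|-1-7|=8 > 1)], height=8
  node 6: h_left=-1, h_right=8, diff=9 [FAIL (|-1-8|=9 > 1)], height=9
Node 32 violates the condition: |-1 - 1| = 2 > 1.
Result: Not balanced


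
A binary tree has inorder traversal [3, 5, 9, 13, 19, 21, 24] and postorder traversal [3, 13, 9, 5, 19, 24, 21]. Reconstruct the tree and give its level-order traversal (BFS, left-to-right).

Inorder:   [3, 5, 9, 13, 19, 21, 24]
Postorder: [3, 13, 9, 5, 19, 24, 21]
Algorithm: postorder visits root last, so walk postorder right-to-left;
each value is the root of the current inorder slice — split it at that
value, recurse on the right subtree first, then the left.
Recursive splits:
  root=21; inorder splits into left=[3, 5, 9, 13, 19], right=[24]
  root=24; inorder splits into left=[], right=[]
  root=19; inorder splits into left=[3, 5, 9, 13], right=[]
  root=5; inorder splits into left=[3], right=[9, 13]
  root=9; inorder splits into left=[], right=[13]
  root=13; inorder splits into left=[], right=[]
  root=3; inorder splits into left=[], right=[]
Reconstructed level-order: [21, 19, 24, 5, 3, 9, 13]


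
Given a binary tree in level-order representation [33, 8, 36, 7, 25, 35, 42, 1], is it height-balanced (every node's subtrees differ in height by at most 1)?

Tree (level-order array): [33, 8, 36, 7, 25, 35, 42, 1]
Definition: a tree is height-balanced if, at every node, |h(left) - h(right)| <= 1 (empty subtree has height -1).
Bottom-up per-node check:
  node 1: h_left=-1, h_right=-1, diff=0 [OK], height=0
  node 7: h_left=0, h_right=-1, diff=1 [OK], height=1
  node 25: h_left=-1, h_right=-1, diff=0 [OK], height=0
  node 8: h_left=1, h_right=0, diff=1 [OK], height=2
  node 35: h_left=-1, h_right=-1, diff=0 [OK], height=0
  node 42: h_left=-1, h_right=-1, diff=0 [OK], height=0
  node 36: h_left=0, h_right=0, diff=0 [OK], height=1
  node 33: h_left=2, h_right=1, diff=1 [OK], height=3
All nodes satisfy the balance condition.
Result: Balanced


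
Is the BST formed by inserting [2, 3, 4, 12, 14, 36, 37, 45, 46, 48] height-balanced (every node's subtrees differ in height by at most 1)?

Tree (level-order array): [2, None, 3, None, 4, None, 12, None, 14, None, 36, None, 37, None, 45, None, 46, None, 48]
Definition: a tree is height-balanced if, at every node, |h(left) - h(right)| <= 1 (empty subtree has height -1).
Bottom-up per-node check:
  node 48: h_left=-1, h_right=-1, diff=0 [OK], height=0
  node 46: h_left=-1, h_right=0, diff=1 [OK], height=1
  node 45: h_left=-1, h_right=1, diff=2 [FAIL (|-1-1|=2 > 1)], height=2
  node 37: h_left=-1, h_right=2, diff=3 [FAIL (|-1-2|=3 > 1)], height=3
  node 36: h_left=-1, h_right=3, diff=4 [FAIL (|-1-3|=4 > 1)], height=4
  node 14: h_left=-1, h_right=4, diff=5 [FAIL (|-1-4|=5 > 1)], height=5
  node 12: h_left=-1, h_right=5, diff=6 [FAIL (|-1-5|=6 > 1)], height=6
  node 4: h_left=-1, h_right=6, diff=7 [FAIL (|-1-6|=7 > 1)], height=7
  node 3: h_left=-1, h_right=7, diff=8 [FAIL (|-1-7|=8 > 1)], height=8
  node 2: h_left=-1, h_right=8, diff=9 [FAIL (|-1-8|=9 > 1)], height=9
Node 45 violates the condition: |-1 - 1| = 2 > 1.
Result: Not balanced


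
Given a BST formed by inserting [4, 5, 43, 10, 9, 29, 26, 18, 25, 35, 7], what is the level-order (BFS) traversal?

Tree insertion order: [4, 5, 43, 10, 9, 29, 26, 18, 25, 35, 7]
Tree (level-order array): [4, None, 5, None, 43, 10, None, 9, 29, 7, None, 26, 35, None, None, 18, None, None, None, None, 25]
BFS from the root, enqueuing left then right child of each popped node:
  queue [4] -> pop 4, enqueue [5], visited so far: [4]
  queue [5] -> pop 5, enqueue [43], visited so far: [4, 5]
  queue [43] -> pop 43, enqueue [10], visited so far: [4, 5, 43]
  queue [10] -> pop 10, enqueue [9, 29], visited so far: [4, 5, 43, 10]
  queue [9, 29] -> pop 9, enqueue [7], visited so far: [4, 5, 43, 10, 9]
  queue [29, 7] -> pop 29, enqueue [26, 35], visited so far: [4, 5, 43, 10, 9, 29]
  queue [7, 26, 35] -> pop 7, enqueue [none], visited so far: [4, 5, 43, 10, 9, 29, 7]
  queue [26, 35] -> pop 26, enqueue [18], visited so far: [4, 5, 43, 10, 9, 29, 7, 26]
  queue [35, 18] -> pop 35, enqueue [none], visited so far: [4, 5, 43, 10, 9, 29, 7, 26, 35]
  queue [18] -> pop 18, enqueue [25], visited so far: [4, 5, 43, 10, 9, 29, 7, 26, 35, 18]
  queue [25] -> pop 25, enqueue [none], visited so far: [4, 5, 43, 10, 9, 29, 7, 26, 35, 18, 25]
Result: [4, 5, 43, 10, 9, 29, 7, 26, 35, 18, 25]


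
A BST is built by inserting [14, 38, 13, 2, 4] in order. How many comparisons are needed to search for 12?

Search path for 12: 14 -> 13 -> 2 -> 4
Found: False
Comparisons: 4


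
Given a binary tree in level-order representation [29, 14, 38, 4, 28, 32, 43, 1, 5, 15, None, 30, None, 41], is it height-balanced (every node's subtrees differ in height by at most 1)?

Tree (level-order array): [29, 14, 38, 4, 28, 32, 43, 1, 5, 15, None, 30, None, 41]
Definition: a tree is height-balanced if, at every node, |h(left) - h(right)| <= 1 (empty subtree has height -1).
Bottom-up per-node check:
  node 1: h_left=-1, h_right=-1, diff=0 [OK], height=0
  node 5: h_left=-1, h_right=-1, diff=0 [OK], height=0
  node 4: h_left=0, h_right=0, diff=0 [OK], height=1
  node 15: h_left=-1, h_right=-1, diff=0 [OK], height=0
  node 28: h_left=0, h_right=-1, diff=1 [OK], height=1
  node 14: h_left=1, h_right=1, diff=0 [OK], height=2
  node 30: h_left=-1, h_right=-1, diff=0 [OK], height=0
  node 32: h_left=0, h_right=-1, diff=1 [OK], height=1
  node 41: h_left=-1, h_right=-1, diff=0 [OK], height=0
  node 43: h_left=0, h_right=-1, diff=1 [OK], height=1
  node 38: h_left=1, h_right=1, diff=0 [OK], height=2
  node 29: h_left=2, h_right=2, diff=0 [OK], height=3
All nodes satisfy the balance condition.
Result: Balanced


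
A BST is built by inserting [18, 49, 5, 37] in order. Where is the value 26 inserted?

Starting tree (level order): [18, 5, 49, None, None, 37]
Insertion path: 18 -> 49 -> 37
Result: insert 26 as left child of 37
Final tree (level order): [18, 5, 49, None, None, 37, None, 26]


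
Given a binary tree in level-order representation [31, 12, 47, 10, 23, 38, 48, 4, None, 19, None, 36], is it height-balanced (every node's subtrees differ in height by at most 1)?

Tree (level-order array): [31, 12, 47, 10, 23, 38, 48, 4, None, 19, None, 36]
Definition: a tree is height-balanced if, at every node, |h(left) - h(right)| <= 1 (empty subtree has height -1).
Bottom-up per-node check:
  node 4: h_left=-1, h_right=-1, diff=0 [OK], height=0
  node 10: h_left=0, h_right=-1, diff=1 [OK], height=1
  node 19: h_left=-1, h_right=-1, diff=0 [OK], height=0
  node 23: h_left=0, h_right=-1, diff=1 [OK], height=1
  node 12: h_left=1, h_right=1, diff=0 [OK], height=2
  node 36: h_left=-1, h_right=-1, diff=0 [OK], height=0
  node 38: h_left=0, h_right=-1, diff=1 [OK], height=1
  node 48: h_left=-1, h_right=-1, diff=0 [OK], height=0
  node 47: h_left=1, h_right=0, diff=1 [OK], height=2
  node 31: h_left=2, h_right=2, diff=0 [OK], height=3
All nodes satisfy the balance condition.
Result: Balanced


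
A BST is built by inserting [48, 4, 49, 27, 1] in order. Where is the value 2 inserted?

Starting tree (level order): [48, 4, 49, 1, 27]
Insertion path: 48 -> 4 -> 1
Result: insert 2 as right child of 1
Final tree (level order): [48, 4, 49, 1, 27, None, None, None, 2]


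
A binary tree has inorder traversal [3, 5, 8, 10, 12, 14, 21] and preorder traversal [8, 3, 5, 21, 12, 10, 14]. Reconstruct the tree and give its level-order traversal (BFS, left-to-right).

Inorder:  [3, 5, 8, 10, 12, 14, 21]
Preorder: [8, 3, 5, 21, 12, 10, 14]
Algorithm: preorder visits root first, so consume preorder in order;
for each root, split the current inorder slice at that value into
left-subtree inorder and right-subtree inorder, then recurse.
Recursive splits:
  root=8; inorder splits into left=[3, 5], right=[10, 12, 14, 21]
  root=3; inorder splits into left=[], right=[5]
  root=5; inorder splits into left=[], right=[]
  root=21; inorder splits into left=[10, 12, 14], right=[]
  root=12; inorder splits into left=[10], right=[14]
  root=10; inorder splits into left=[], right=[]
  root=14; inorder splits into left=[], right=[]
Reconstructed level-order: [8, 3, 21, 5, 12, 10, 14]


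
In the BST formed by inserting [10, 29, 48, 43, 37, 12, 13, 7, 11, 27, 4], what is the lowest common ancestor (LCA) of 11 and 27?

Tree insertion order: [10, 29, 48, 43, 37, 12, 13, 7, 11, 27, 4]
Tree (level-order array): [10, 7, 29, 4, None, 12, 48, None, None, 11, 13, 43, None, None, None, None, 27, 37]
In a BST, the LCA of p=11, q=27 is the first node v on the
root-to-leaf path with p <= v <= q (go left if both < v, right if both > v).
Walk from root:
  at 10: both 11 and 27 > 10, go right
  at 29: both 11 and 27 < 29, go left
  at 12: 11 <= 12 <= 27, this is the LCA
LCA = 12


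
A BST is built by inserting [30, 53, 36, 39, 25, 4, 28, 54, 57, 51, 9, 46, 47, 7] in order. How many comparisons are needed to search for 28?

Search path for 28: 30 -> 25 -> 28
Found: True
Comparisons: 3


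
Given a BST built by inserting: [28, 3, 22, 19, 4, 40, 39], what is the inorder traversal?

Tree insertion order: [28, 3, 22, 19, 4, 40, 39]
Tree (level-order array): [28, 3, 40, None, 22, 39, None, 19, None, None, None, 4]
Inorder traversal: [3, 4, 19, 22, 28, 39, 40]


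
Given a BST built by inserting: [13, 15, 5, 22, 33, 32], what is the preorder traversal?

Tree insertion order: [13, 15, 5, 22, 33, 32]
Tree (level-order array): [13, 5, 15, None, None, None, 22, None, 33, 32]
Preorder traversal: [13, 5, 15, 22, 33, 32]


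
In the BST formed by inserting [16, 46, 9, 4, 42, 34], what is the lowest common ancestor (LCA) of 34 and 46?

Tree insertion order: [16, 46, 9, 4, 42, 34]
Tree (level-order array): [16, 9, 46, 4, None, 42, None, None, None, 34]
In a BST, the LCA of p=34, q=46 is the first node v on the
root-to-leaf path with p <= v <= q (go left if both < v, right if both > v).
Walk from root:
  at 16: both 34 and 46 > 16, go right
  at 46: 34 <= 46 <= 46, this is the LCA
LCA = 46


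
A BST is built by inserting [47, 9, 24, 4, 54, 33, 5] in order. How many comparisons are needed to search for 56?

Search path for 56: 47 -> 54
Found: False
Comparisons: 2


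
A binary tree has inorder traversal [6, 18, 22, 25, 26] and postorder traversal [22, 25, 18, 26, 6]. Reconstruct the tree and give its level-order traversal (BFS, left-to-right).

Inorder:   [6, 18, 22, 25, 26]
Postorder: [22, 25, 18, 26, 6]
Algorithm: postorder visits root last, so walk postorder right-to-left;
each value is the root of the current inorder slice — split it at that
value, recurse on the right subtree first, then the left.
Recursive splits:
  root=6; inorder splits into left=[], right=[18, 22, 25, 26]
  root=26; inorder splits into left=[18, 22, 25], right=[]
  root=18; inorder splits into left=[], right=[22, 25]
  root=25; inorder splits into left=[22], right=[]
  root=22; inorder splits into left=[], right=[]
Reconstructed level-order: [6, 26, 18, 25, 22]
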